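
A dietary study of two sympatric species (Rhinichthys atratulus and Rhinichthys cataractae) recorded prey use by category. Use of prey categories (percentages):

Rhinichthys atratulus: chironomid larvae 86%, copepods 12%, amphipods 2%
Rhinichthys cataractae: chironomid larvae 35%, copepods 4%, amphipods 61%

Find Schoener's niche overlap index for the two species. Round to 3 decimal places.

Convert percentages to proportions (divide by 100).
Σ|p₁ᵢ − p₂ᵢ| = 0.51 + 0.08 + 0.59 = 1.18
D = 1 − ½ × 1.18 = 1 − 0.590 = 0.41000

0.410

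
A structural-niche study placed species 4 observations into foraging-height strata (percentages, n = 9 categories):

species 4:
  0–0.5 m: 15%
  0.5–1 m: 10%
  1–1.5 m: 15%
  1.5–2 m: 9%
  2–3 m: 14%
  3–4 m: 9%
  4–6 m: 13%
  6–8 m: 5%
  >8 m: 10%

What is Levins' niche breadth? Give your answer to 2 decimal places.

Convert percentages to proportions (divide by 100).
Σpᵢ² = 0.15² + 0.10² + 0.15² + 0.09² + 0.14² + 0.09² + 0.13² + 0.05² + 0.10² = 0.0225 + 0.0100 + 0.0225 + 0.0081 + 0.0196 + 0.0081 + 0.0169 + 0.0025 + 0.0100 = 0.1202
B = 1 / 0.1202 = 8.3195

8.32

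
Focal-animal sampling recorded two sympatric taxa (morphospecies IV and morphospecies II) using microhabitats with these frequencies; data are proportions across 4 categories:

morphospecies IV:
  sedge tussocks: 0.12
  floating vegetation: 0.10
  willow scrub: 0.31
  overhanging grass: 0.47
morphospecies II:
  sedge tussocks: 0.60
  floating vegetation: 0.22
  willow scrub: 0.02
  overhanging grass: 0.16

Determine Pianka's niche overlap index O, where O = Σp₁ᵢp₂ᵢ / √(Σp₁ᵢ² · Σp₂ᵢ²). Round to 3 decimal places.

0.455

Σ p₁ᵢp₂ᵢ = 0.0720 + 0.0220 + 0.0062 + 0.0752 = 0.1754
Σp_1ᵢ² = 0.12² + 0.10² + 0.31² + 0.47² = 0.0144 + 0.0100 + 0.0961 + 0.2209 = 0.3414
Σp_2ᵢ² = 0.60² + 0.22² + 0.02² + 0.16² = 0.3600 + 0.0484 + 0.0004 + 0.0256 = 0.4344
O = 0.1754 / √(0.3414 × 0.4344) = 0.1754 / 0.385103 = 0.45546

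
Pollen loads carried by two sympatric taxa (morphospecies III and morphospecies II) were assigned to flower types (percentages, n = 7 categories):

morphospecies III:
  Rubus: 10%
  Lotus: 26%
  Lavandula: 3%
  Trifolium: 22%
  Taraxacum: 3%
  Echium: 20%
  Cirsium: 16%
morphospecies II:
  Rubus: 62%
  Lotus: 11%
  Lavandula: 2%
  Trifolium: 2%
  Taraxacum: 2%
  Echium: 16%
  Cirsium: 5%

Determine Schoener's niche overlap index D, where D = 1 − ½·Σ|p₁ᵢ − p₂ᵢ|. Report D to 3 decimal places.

Convert percentages to proportions (divide by 100).
Σ|p₁ᵢ − p₂ᵢ| = 0.52 + 0.15 + 0.01 + 0.20 + 0.01 + 0.04 + 0.11 = 1.04
D = 1 − ½ × 1.04 = 1 − 0.520 = 0.48000

0.480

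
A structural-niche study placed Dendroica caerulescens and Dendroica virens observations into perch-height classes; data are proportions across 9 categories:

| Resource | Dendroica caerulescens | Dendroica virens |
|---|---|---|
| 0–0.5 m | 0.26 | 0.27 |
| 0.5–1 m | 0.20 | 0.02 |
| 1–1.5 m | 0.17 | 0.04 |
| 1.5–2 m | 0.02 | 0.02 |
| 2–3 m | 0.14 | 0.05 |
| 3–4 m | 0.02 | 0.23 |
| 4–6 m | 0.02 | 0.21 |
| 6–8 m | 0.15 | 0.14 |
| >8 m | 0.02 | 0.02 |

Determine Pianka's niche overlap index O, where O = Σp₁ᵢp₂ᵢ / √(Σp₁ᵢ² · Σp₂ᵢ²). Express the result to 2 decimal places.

Σ p₁ᵢp₂ᵢ = 0.0702 + 0.0040 + 0.0068 + 0.0004 + 0.0070 + 0.0046 + 0.0042 + 0.0210 + 0.0004 = 0.1186
Σp_1ᵢ² = 0.26² + 0.20² + 0.17² + 0.02² + 0.14² + 0.02² + 0.02² + 0.15² + 0.02² = 0.0676 + 0.0400 + 0.0289 + 0.0004 + 0.0196 + 0.0004 + 0.0004 + 0.0225 + 0.0004 = 0.1802
Σp_2ᵢ² = 0.27² + 0.02² + 0.04² + 0.02² + 0.05² + 0.23² + 0.21² + 0.14² + 0.02² = 0.0729 + 0.0004 + 0.0016 + 0.0004 + 0.0025 + 0.0529 + 0.0441 + 0.0196 + 0.0004 = 0.1948
O = 0.1186 / √(0.1802 × 0.1948) = 0.1186 / 0.18736 = 0.6330

0.63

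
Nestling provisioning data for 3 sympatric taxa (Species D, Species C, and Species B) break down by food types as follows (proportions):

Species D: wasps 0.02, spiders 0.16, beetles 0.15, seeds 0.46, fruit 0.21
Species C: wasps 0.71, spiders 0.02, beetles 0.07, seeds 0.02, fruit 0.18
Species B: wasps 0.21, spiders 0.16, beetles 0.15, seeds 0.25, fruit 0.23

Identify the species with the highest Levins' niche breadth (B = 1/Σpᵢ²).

Species B

Σp_Dᵢ² = 0.02² + 0.16² + 0.15² + 0.46² + 0.21² = 0.0004 + 0.0256 + 0.0225 + 0.2116 + 0.0441 = 0.3042
B_D = 1 / 0.3042 = 3.2873
Σp_Cᵢ² = 0.71² + 0.02² + 0.07² + 0.02² + 0.18² = 0.5041 + 0.0004 + 0.0049 + 0.0004 + 0.0324 = 0.5422
B_C = 1 / 0.5422 = 1.8443
Σp_Bᵢ² = 0.21² + 0.16² + 0.15² + 0.25² + 0.23² = 0.0441 + 0.0256 + 0.0225 + 0.0625 + 0.0529 = 0.2076
B_B = 1 / 0.2076 = 4.8170
Highest B → broadest niche (most generalist): Species B (B = 4.82).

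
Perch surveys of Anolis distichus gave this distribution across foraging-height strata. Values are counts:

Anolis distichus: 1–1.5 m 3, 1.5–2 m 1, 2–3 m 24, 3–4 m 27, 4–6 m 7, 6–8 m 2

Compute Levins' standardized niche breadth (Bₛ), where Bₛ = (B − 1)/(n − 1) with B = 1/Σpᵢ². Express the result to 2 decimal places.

0.40

Proportions for Anolis distichus (n=64): 3/64=0.0469, 1/64=0.0156, 24/64=0.3750, 27/64=0.4219, 7/64=0.1094, 2/64=0.0313
Σpᵢ² = 0.0469² + 0.0156² + 0.3750² + 0.4219² + 0.1094² + 0.0313² = 0.002200 + 0.000243 + 0.140625 + 0.178000 + 0.011968 + 0.000980 = 0.334016
B = 1 / 0.334016 = 2.9939
Bₛ = (B − 1)/(n − 1) = (2.9939 − 1)/(6 − 1) = 1.9939/5 = 0.3988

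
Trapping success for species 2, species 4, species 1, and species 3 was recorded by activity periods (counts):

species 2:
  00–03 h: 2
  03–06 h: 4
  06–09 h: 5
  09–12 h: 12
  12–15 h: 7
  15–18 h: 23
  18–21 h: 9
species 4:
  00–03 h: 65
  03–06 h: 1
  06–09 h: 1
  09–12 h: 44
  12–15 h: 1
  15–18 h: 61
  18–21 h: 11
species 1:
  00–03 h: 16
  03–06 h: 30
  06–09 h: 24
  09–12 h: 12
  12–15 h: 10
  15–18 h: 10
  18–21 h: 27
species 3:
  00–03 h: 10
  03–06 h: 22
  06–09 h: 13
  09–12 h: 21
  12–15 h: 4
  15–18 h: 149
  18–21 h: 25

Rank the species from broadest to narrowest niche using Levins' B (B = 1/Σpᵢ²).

species 1 > species 2 > species 4 > species 3

Proportions for species 2 (n=62): 2/62=0.0323, 4/62=0.0645, 5/62=0.0806, 12/62=0.1935, 7/62=0.1129, 23/62=0.3710, 9/62=0.1452
Proportions for species 4 (n=184): 65/184=0.3533, 1/184=0.0054, 1/184=0.0054, 44/184=0.2391, 1/184=0.0054, 61/184=0.3315, 11/184=0.0598
Proportions for species 1 (n=129): 16/129=0.1240, 30/129=0.2326, 24/129=0.1860, 12/129=0.0930, 10/129=0.0775, 10/129=0.0775, 27/129=0.2093
Proportions for species 3 (n=244): 10/244=0.0410, 22/244=0.0902, 13/244=0.0533, 21/244=0.0861, 4/244=0.0164, 149/244=0.6107, 25/244=0.1025
Σp_2ᵢ² = 0.0323² + 0.0645² + 0.0806² + 0.1935² + 0.1129² + 0.3710² + 0.1452² = 0.001043 + 0.004160 + 0.006496 + 0.037442 + 0.012746 + 0.137641 + 0.021083 = 0.220611
B_2 = 1 / 0.220611 = 4.5329
Σp_4ᵢ² = 0.3533² + 0.0054² + 0.0054² + 0.2391² + 0.0054² + 0.3315² + 0.0598² = 0.124821 + 0.000029 + 0.000029 + 0.057169 + 0.000029 + 0.109892 + 0.003576 = 0.295545
B_4 = 1 / 0.295545 = 3.3836
Σp_1ᵢ² = 0.1240² + 0.2326² + 0.1860² + 0.0930² + 0.0775² + 0.0775² + 0.2093² = 0.015376 + 0.054103 + 0.034596 + 0.008649 + 0.006006 + 0.006006 + 0.043806 = 0.168542
B_1 = 1 / 0.168542 = 5.9332
Σp_3ᵢ² = 0.0410² + 0.0902² + 0.0533² + 0.0861² + 0.0164² + 0.6107² + 0.1025² = 0.001681 + 0.008136 + 0.002841 + 0.007413 + 0.000269 + 0.372954 + 0.010506 = 0.403800
B_3 = 1 / 0.403800 = 2.4765
Ranking by B (broadest → narrowest): species 1 (5.93) > species 2 (4.53) > species 4 (3.38) > species 3 (2.48)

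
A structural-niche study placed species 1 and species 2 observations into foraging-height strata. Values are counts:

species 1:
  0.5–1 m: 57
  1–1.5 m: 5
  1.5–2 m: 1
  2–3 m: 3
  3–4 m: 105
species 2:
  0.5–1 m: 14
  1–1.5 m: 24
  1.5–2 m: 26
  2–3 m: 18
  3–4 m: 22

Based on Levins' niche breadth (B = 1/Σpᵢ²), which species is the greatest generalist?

species 2

Proportions for species 1 (n=171): 57/171=0.3333, 5/171=0.0292, 1/171=0.0058, 3/171=0.0175, 105/171=0.6140
Proportions for species 2 (n=104): 14/104=0.1346, 24/104=0.2308, 26/104=0.2500, 18/104=0.1731, 22/104=0.2115
Σp_1ᵢ² = 0.3333² + 0.0292² + 0.0058² + 0.0175² + 0.6140² = 0.111089 + 0.000853 + 0.000034 + 0.000306 + 0.376996 = 0.489278
B_1 = 1 / 0.489278 = 2.0438
Σp_2ᵢ² = 0.1346² + 0.2308² + 0.2500² + 0.1731² + 0.2115² = 0.018117 + 0.053269 + 0.062500 + 0.029964 + 0.044732 = 0.208582
B_2 = 1 / 0.208582 = 4.7943
Highest B → broadest niche (most generalist): species 2 (B = 4.79).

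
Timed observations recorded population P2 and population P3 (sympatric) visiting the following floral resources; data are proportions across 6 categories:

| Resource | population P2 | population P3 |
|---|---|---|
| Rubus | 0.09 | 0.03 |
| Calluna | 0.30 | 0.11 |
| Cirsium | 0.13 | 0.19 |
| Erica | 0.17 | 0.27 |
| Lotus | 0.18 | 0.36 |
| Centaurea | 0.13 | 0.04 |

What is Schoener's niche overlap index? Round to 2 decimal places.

0.66

Σ|p₁ᵢ − p₂ᵢ| = 0.06 + 0.19 + 0.06 + 0.10 + 0.18 + 0.09 = 0.68
D = 1 − ½ × 0.68 = 1 − 0.340 = 0.6600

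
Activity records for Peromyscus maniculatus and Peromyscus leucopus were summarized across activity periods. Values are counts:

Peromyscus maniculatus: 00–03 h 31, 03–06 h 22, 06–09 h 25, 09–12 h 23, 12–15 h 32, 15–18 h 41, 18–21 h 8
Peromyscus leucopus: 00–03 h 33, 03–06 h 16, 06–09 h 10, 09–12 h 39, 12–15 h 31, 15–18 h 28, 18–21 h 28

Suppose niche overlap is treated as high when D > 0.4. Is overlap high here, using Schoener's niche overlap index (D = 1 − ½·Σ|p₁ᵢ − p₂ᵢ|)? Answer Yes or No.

Yes

Proportions for Peromyscus maniculatus (n=182): 31/182=0.1703, 22/182=0.1209, 25/182=0.1374, 23/182=0.1264, 32/182=0.1758, 41/182=0.2253, 8/182=0.0440
Proportions for Peromyscus leucopus (n=185): 33/185=0.1784, 16/185=0.0865, 10/185=0.0541, 39/185=0.2108, 31/185=0.1676, 28/185=0.1514, 28/185=0.1514
Σ|p₁ᵢ − p₂ᵢ| = 0.0081 + 0.0344 + 0.0833 + 0.0844 + 0.0082 + 0.0739 + 0.1074 = 0.3997
D = 1 − ½ × 0.3997 = 1 − 0.19985 = 0.80015
D = 0.80015 > 0.4 → Yes.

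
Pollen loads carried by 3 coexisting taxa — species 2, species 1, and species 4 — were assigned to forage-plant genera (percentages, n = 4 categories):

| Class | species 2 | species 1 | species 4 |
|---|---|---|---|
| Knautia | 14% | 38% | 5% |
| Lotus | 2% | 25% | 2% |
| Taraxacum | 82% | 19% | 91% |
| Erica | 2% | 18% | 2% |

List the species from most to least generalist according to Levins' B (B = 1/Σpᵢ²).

Convert percentages to proportions (divide by 100).
Σp_2ᵢ² = 0.14² + 0.02² + 0.82² + 0.02² = 0.0196 + 0.0004 + 0.6724 + 0.0004 = 0.6928
B_2 = 1 / 0.6928 = 1.4434
Σp_1ᵢ² = 0.38² + 0.25² + 0.19² + 0.18² = 0.1444 + 0.0625 + 0.0361 + 0.0324 = 0.2754
B_1 = 1 / 0.2754 = 3.6311
Σp_4ᵢ² = 0.05² + 0.02² + 0.91² + 0.02² = 0.0025 + 0.0004 + 0.8281 + 0.0004 = 0.8314
B_4 = 1 / 0.8314 = 1.2028
Ranking by B (broadest → narrowest): species 1 (3.63) > species 2 (1.44) > species 4 (1.20)

species 1 > species 2 > species 4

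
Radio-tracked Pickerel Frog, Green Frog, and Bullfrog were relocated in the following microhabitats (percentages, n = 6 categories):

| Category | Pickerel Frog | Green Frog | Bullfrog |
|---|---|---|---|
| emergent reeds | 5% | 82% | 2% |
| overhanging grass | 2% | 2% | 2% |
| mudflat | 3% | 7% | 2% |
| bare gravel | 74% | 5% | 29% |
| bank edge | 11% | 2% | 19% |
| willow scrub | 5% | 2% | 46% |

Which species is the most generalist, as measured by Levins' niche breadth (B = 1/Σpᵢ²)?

Convert percentages to proportions (divide by 100).
Σp_Pickᵢ² = 0.05² + 0.02² + 0.03² + 0.74² + 0.11² + 0.05² = 0.0025 + 0.0004 + 0.0009 + 0.5476 + 0.0121 + 0.0025 = 0.5660
B_Pick = 1 / 0.5660 = 1.7668
Σp_Greeᵢ² = 0.82² + 0.02² + 0.07² + 0.05² + 0.02² + 0.02² = 0.6724 + 0.0004 + 0.0049 + 0.0025 + 0.0004 + 0.0004 = 0.6810
B_Gree = 1 / 0.6810 = 1.4684
Σp_Bullᵢ² = 0.02² + 0.02² + 0.02² + 0.29² + 0.19² + 0.46² = 0.0004 + 0.0004 + 0.0004 + 0.0841 + 0.0361 + 0.2116 = 0.3330
B_Bull = 1 / 0.3330 = 3.0030
Highest B → broadest niche (most generalist): Bullfrog (B = 3.00).

Bullfrog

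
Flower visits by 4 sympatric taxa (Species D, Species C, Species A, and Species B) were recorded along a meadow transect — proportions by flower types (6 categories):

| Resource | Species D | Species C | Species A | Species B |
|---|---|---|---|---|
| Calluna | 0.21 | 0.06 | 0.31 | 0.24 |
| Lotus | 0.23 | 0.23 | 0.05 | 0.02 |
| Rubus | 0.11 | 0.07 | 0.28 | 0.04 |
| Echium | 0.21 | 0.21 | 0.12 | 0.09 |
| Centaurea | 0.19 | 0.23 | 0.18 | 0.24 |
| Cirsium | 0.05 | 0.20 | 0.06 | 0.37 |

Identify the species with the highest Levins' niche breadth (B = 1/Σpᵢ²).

Σp_Dᵢ² = 0.21² + 0.23² + 0.11² + 0.21² + 0.19² + 0.05² = 0.0441 + 0.0529 + 0.0121 + 0.0441 + 0.0361 + 0.0025 = 0.1918
B_D = 1 / 0.1918 = 5.2138
Σp_Cᵢ² = 0.06² + 0.23² + 0.07² + 0.21² + 0.23² + 0.20² = 0.0036 + 0.0529 + 0.0049 + 0.0441 + 0.0529 + 0.0400 = 0.1984
B_C = 1 / 0.1984 = 5.0403
Σp_Aᵢ² = 0.31² + 0.05² + 0.28² + 0.12² + 0.18² + 0.06² = 0.0961 + 0.0025 + 0.0784 + 0.0144 + 0.0324 + 0.0036 = 0.2274
B_A = 1 / 0.2274 = 4.3975
Σp_Bᵢ² = 0.24² + 0.02² + 0.04² + 0.09² + 0.24² + 0.37² = 0.0576 + 0.0004 + 0.0016 + 0.0081 + 0.0576 + 0.1369 = 0.2622
B_B = 1 / 0.2622 = 3.8139
Highest B → broadest niche (most generalist): Species D (B = 5.21).

Species D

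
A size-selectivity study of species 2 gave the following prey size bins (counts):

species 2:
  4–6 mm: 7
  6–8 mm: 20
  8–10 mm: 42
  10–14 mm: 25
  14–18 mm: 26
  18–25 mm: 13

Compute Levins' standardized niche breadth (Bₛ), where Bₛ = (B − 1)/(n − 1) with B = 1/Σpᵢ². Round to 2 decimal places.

0.76

Proportions for species 2 (n=133): 7/133=0.0526, 20/133=0.1504, 42/133=0.3158, 25/133=0.1880, 26/133=0.1955, 13/133=0.0977
Σpᵢ² = 0.0526² + 0.1504² + 0.3158² + 0.1880² + 0.1955² + 0.0977² = 0.002767 + 0.022620 + 0.099730 + 0.035344 + 0.038220 + 0.009545 = 0.208226
B = 1 / 0.208226 = 4.8025
Bₛ = (B − 1)/(n − 1) = (4.8025 − 1)/(6 − 1) = 3.8025/5 = 0.7605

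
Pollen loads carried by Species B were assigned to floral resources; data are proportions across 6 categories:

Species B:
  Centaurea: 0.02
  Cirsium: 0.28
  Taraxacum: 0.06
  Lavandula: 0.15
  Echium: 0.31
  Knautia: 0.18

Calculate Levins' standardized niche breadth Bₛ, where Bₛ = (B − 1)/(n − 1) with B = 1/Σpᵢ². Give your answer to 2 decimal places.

0.66

Σpᵢ² = 0.02² + 0.28² + 0.06² + 0.15² + 0.31² + 0.18² = 0.0004 + 0.0784 + 0.0036 + 0.0225 + 0.0961 + 0.0324 = 0.2334
B = 1 / 0.2334 = 4.2845
Bₛ = (B − 1)/(n − 1) = (4.2845 − 1)/(6 − 1) = 3.2845/5 = 0.6569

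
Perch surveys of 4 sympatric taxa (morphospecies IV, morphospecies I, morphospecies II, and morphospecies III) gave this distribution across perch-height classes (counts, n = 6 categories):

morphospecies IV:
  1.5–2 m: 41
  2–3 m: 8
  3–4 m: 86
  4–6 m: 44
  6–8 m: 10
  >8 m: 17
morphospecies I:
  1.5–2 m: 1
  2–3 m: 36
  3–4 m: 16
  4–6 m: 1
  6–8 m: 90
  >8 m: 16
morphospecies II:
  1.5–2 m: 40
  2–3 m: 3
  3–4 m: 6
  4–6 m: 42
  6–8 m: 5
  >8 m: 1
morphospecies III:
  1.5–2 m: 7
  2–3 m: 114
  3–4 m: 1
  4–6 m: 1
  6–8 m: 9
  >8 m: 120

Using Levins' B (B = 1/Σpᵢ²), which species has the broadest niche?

morphospecies IV

Proportions for morphospecies IV (n=206): 41/206=0.1990, 8/206=0.0388, 86/206=0.4175, 44/206=0.2136, 10/206=0.0485, 17/206=0.0825
Proportions for morphospecies I (n=160): 1/160=0.0063, 36/160=0.2250, 16/160=0.1000, 1/160=0.0063, 90/160=0.5625, 16/160=0.1000
Proportions for morphospecies II (n=97): 40/97=0.4124, 3/97=0.0309, 6/97=0.0619, 42/97=0.4330, 5/97=0.0515, 1/97=0.0103
Proportions for morphospecies III (n=252): 7/252=0.0278, 114/252=0.4524, 1/252=0.0040, 1/252=0.0040, 9/252=0.0357, 120/252=0.4762
Σp_IVᵢ² = 0.1990² + 0.0388² + 0.4175² + 0.2136² + 0.0485² + 0.0825² = 0.039601 + 0.001505 + 0.174306 + 0.045625 + 0.002352 + 0.006806 = 0.270195
B_IV = 1 / 0.270195 = 3.7010
Σp_Iᵢ² = 0.0063² + 0.2250² + 0.1000² + 0.0063² + 0.5625² + 0.1000² = 0.000040 + 0.050625 + 0.010000 + 0.000040 + 0.316406 + 0.010000 = 0.387111
B_I = 1 / 0.387111 = 2.5832
Σp_IIᵢ² = 0.4124² + 0.0309² + 0.0619² + 0.4330² + 0.0515² + 0.0103² = 0.170074 + 0.000955 + 0.003832 + 0.187489 + 0.002652 + 0.000106 = 0.365108
B_II = 1 / 0.365108 = 2.7389
Σp_IIIᵢ² = 0.0278² + 0.4524² + 0.0040² + 0.0040² + 0.0357² + 0.4762² = 0.000773 + 0.204666 + 0.000016 + 0.000016 + 0.001274 + 0.226766 = 0.433511
B_III = 1 / 0.433511 = 2.3067
Highest B → broadest niche (most generalist): morphospecies IV (B = 3.70).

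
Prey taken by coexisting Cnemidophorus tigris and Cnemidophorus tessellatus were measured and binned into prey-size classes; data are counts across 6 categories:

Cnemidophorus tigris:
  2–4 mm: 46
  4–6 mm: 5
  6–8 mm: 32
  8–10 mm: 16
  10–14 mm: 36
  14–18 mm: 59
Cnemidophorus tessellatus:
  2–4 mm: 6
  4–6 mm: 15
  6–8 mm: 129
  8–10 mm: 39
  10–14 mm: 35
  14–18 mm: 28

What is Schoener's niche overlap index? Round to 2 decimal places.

0.55

Proportions for Cnemidophorus tigris (n=194): 46/194=0.2371, 5/194=0.0258, 32/194=0.1649, 16/194=0.0825, 36/194=0.1856, 59/194=0.3041
Proportions for Cnemidophorus tessellatus (n=252): 6/252=0.0238, 15/252=0.0595, 129/252=0.5119, 39/252=0.1548, 35/252=0.1389, 28/252=0.1111
Σ|p₁ᵢ − p₂ᵢ| = 0.2133 + 0.0337 + 0.3470 + 0.0723 + 0.0467 + 0.1930 = 0.9060
D = 1 − ½ × 0.9060 = 1 − 0.45300 = 0.54700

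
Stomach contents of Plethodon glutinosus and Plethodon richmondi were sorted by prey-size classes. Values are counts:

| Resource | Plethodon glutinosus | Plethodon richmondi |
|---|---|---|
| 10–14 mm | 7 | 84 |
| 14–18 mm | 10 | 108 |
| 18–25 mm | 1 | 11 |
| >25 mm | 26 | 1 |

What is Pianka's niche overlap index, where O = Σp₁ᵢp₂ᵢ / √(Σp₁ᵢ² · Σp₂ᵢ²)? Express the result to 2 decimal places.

Proportions for Plethodon glutinosus (n=44): 7/44=0.1591, 10/44=0.2273, 1/44=0.0227, 26/44=0.5909
Proportions for Plethodon richmondi (n=204): 84/204=0.4118, 108/204=0.5294, 11/204=0.0539, 1/204=0.0049
Σ p₁ᵢp₂ᵢ = 0.065517 + 0.120333 + 0.001224 + 0.002895 = 0.189969
Σp_1ᵢ² = 0.1591² + 0.2273² + 0.0227² + 0.5909² = 0.025313 + 0.051665 + 0.000515 + 0.349163 = 0.426656
Σp_2ᵢ² = 0.4118² + 0.5294² + 0.0539² + 0.0049² = 0.169579 + 0.280264 + 0.002905 + 0.000024 = 0.452772
O = 0.189969 / √(0.426656 × 0.452772) = 0.189969 / 0.4395201 = 0.4322

0.43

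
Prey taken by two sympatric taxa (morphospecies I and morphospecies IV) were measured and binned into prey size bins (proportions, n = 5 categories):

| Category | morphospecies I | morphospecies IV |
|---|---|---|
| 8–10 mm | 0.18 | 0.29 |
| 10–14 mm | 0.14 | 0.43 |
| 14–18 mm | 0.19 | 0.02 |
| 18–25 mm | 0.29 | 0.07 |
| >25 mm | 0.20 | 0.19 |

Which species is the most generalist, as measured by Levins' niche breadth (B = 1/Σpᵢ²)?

Σp_Iᵢ² = 0.18² + 0.14² + 0.19² + 0.29² + 0.20² = 0.0324 + 0.0196 + 0.0361 + 0.0841 + 0.0400 = 0.2122
B_I = 1 / 0.2122 = 4.7125
Σp_IVᵢ² = 0.29² + 0.43² + 0.02² + 0.07² + 0.19² = 0.0841 + 0.1849 + 0.0004 + 0.0049 + 0.0361 = 0.3104
B_IV = 1 / 0.3104 = 3.2216
Highest B → broadest niche (most generalist): morphospecies I (B = 4.71).

morphospecies I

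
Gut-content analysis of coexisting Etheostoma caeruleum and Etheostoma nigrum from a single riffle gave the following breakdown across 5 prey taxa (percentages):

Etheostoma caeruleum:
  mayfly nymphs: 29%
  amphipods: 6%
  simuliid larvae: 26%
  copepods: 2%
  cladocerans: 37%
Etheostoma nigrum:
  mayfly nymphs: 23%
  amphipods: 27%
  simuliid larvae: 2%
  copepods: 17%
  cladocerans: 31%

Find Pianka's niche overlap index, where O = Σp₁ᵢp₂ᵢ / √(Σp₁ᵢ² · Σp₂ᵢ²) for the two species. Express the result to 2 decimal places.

Convert percentages to proportions (divide by 100).
Σ p₁ᵢp₂ᵢ = 0.0667 + 0.0162 + 0.0052 + 0.0034 + 0.1147 = 0.2062
Σp_1ᵢ² = 0.29² + 0.06² + 0.26² + 0.02² + 0.37² = 0.0841 + 0.0036 + 0.0676 + 0.0004 + 0.1369 = 0.2926
Σp_2ᵢ² = 0.23² + 0.27² + 0.02² + 0.17² + 0.31² = 0.0529 + 0.0729 + 0.0004 + 0.0289 + 0.0961 = 0.2512
O = 0.2062 / √(0.2926 × 0.2512) = 0.2062 / 0.27111 = 0.7606

0.76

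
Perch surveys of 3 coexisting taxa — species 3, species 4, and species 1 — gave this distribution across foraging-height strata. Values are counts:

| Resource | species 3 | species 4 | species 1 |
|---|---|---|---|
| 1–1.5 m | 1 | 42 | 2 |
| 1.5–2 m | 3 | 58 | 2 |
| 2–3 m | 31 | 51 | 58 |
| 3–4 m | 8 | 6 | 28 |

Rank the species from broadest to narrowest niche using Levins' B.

species 4 > species 1 > species 3

Proportions for species 3 (n=43): 1/43=0.0233, 3/43=0.0698, 31/43=0.7209, 8/43=0.1860
Proportions for species 4 (n=157): 42/157=0.2675, 58/157=0.3694, 51/157=0.3248, 6/157=0.0382
Proportions for species 1 (n=90): 2/90=0.0222, 2/90=0.0222, 58/90=0.6444, 28/90=0.3111
Σp_3ᵢ² = 0.0233² + 0.0698² + 0.7209² + 0.1860² = 0.000543 + 0.004872 + 0.519697 + 0.034596 = 0.559708
B_3 = 1 / 0.559708 = 1.7866
Σp_4ᵢ² = 0.2675² + 0.3694² + 0.3248² + 0.0382² = 0.071556 + 0.136456 + 0.105495 + 0.001459 = 0.314966
B_4 = 1 / 0.314966 = 3.1749
Σp_1ᵢ² = 0.0222² + 0.0222² + 0.6444² + 0.3111² = 0.000493 + 0.000493 + 0.415251 + 0.096783 = 0.513020
B_1 = 1 / 0.513020 = 1.9492
Ranking by B (broadest → narrowest): species 4 (3.17) > species 1 (1.95) > species 3 (1.79)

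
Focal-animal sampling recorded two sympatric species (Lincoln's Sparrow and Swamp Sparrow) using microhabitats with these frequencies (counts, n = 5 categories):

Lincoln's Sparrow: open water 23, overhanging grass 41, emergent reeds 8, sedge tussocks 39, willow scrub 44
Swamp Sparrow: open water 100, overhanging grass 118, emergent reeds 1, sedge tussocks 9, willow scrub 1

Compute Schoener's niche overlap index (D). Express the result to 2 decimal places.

Proportions for Lincoln's Sparrow (n=155): 23/155=0.1484, 41/155=0.2645, 8/155=0.0516, 39/155=0.2516, 44/155=0.2839
Proportions for Swamp Sparrow (n=229): 100/229=0.4367, 118/229=0.5153, 1/229=0.0044, 9/229=0.0393, 1/229=0.0044
Σ|p₁ᵢ − p₂ᵢ| = 0.2883 + 0.2508 + 0.0472 + 0.2123 + 0.2795 = 1.0781
D = 1 − ½ × 1.0781 = 1 − 0.53905 = 0.46095

0.46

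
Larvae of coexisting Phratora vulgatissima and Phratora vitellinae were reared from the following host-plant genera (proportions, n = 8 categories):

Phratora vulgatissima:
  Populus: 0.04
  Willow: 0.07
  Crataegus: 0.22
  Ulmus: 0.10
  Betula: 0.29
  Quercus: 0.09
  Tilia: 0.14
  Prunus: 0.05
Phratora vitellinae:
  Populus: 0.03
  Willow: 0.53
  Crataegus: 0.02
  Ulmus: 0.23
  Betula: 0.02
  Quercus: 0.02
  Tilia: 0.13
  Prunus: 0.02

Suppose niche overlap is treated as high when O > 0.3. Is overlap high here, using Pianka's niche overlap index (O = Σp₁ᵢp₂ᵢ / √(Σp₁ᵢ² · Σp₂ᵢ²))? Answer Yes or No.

Yes

Σ p₁ᵢp₂ᵢ = 0.0012 + 0.0371 + 0.0044 + 0.0230 + 0.0058 + 0.0018 + 0.0182 + 0.0010 = 0.0925
Σp_1ᵢ² = 0.04² + 0.07² + 0.22² + 0.10² + 0.29² + 0.09² + 0.14² + 0.05² = 0.0016 + 0.0049 + 0.0484 + 0.0100 + 0.0841 + 0.0081 + 0.0196 + 0.0025 = 0.1792
Σp_2ᵢ² = 0.03² + 0.53² + 0.02² + 0.23² + 0.02² + 0.02² + 0.13² + 0.02² = 0.0009 + 0.2809 + 0.0004 + 0.0529 + 0.0004 + 0.0004 + 0.0169 + 0.0004 = 0.3532
O = 0.0925 / √(0.1792 × 0.3532) = 0.0925 / 0.25158 = 0.3677
O = 0.3677 > 0.3 → Yes.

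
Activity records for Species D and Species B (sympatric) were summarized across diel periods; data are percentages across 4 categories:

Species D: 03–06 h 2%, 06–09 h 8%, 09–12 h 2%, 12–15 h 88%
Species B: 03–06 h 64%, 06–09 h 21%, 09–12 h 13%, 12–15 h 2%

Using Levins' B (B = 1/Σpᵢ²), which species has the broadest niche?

Species B

Convert percentages to proportions (divide by 100).
Σp_Dᵢ² = 0.02² + 0.08² + 0.02² + 0.88² = 0.0004 + 0.0064 + 0.0004 + 0.7744 = 0.7816
B_D = 1 / 0.7816 = 1.2794
Σp_Bᵢ² = 0.64² + 0.21² + 0.13² + 0.02² = 0.4096 + 0.0441 + 0.0169 + 0.0004 = 0.4710
B_B = 1 / 0.4710 = 2.1231
Highest B → broadest niche (most generalist): Species B (B = 2.12).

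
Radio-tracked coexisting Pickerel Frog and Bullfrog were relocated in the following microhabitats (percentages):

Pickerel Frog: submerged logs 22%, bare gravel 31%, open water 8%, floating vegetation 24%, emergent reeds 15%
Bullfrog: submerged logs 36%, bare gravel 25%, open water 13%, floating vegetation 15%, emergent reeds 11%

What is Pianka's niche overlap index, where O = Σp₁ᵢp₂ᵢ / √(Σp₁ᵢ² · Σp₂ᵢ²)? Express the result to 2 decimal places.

Convert percentages to proportions (divide by 100).
Σ p₁ᵢp₂ᵢ = 0.0792 + 0.0775 + 0.0104 + 0.0360 + 0.0165 = 0.2196
Σp_1ᵢ² = 0.22² + 0.31² + 0.08² + 0.24² + 0.15² = 0.0484 + 0.0961 + 0.0064 + 0.0576 + 0.0225 = 0.2310
Σp_2ᵢ² = 0.36² + 0.25² + 0.13² + 0.15² + 0.11² = 0.1296 + 0.0625 + 0.0169 + 0.0225 + 0.0121 = 0.2436
O = 0.2196 / √(0.2310 × 0.2436) = 0.2196 / 0.23722 = 0.9257

0.93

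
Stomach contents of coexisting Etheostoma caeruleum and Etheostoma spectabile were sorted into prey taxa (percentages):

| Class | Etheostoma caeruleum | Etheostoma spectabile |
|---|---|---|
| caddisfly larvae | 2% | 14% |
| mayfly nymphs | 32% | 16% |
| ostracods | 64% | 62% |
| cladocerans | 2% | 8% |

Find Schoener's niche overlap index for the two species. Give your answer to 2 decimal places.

0.82

Convert percentages to proportions (divide by 100).
Σ|p₁ᵢ − p₂ᵢ| = 0.12 + 0.16 + 0.02 + 0.06 = 0.36
D = 1 − ½ × 0.36 = 1 − 0.180 = 0.8200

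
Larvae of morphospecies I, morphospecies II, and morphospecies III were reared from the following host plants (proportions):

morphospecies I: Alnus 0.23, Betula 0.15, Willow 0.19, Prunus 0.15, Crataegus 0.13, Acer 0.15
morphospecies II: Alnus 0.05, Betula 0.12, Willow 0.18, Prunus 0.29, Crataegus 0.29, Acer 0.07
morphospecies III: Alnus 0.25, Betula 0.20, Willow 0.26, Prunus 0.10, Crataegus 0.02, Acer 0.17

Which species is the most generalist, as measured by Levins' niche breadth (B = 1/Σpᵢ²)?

Σp_Iᵢ² = 0.23² + 0.15² + 0.19² + 0.15² + 0.13² + 0.15² = 0.0529 + 0.0225 + 0.0361 + 0.0225 + 0.0169 + 0.0225 = 0.1734
B_I = 1 / 0.1734 = 5.7670
Σp_IIᵢ² = 0.05² + 0.12² + 0.18² + 0.29² + 0.29² + 0.07² = 0.0025 + 0.0144 + 0.0324 + 0.0841 + 0.0841 + 0.0049 = 0.2224
B_II = 1 / 0.2224 = 4.4964
Σp_IIIᵢ² = 0.25² + 0.20² + 0.26² + 0.10² + 0.02² + 0.17² = 0.0625 + 0.0400 + 0.0676 + 0.0100 + 0.0004 + 0.0289 = 0.2094
B_III = 1 / 0.2094 = 4.7755
Highest B → broadest niche (most generalist): morphospecies I (B = 5.77).

morphospecies I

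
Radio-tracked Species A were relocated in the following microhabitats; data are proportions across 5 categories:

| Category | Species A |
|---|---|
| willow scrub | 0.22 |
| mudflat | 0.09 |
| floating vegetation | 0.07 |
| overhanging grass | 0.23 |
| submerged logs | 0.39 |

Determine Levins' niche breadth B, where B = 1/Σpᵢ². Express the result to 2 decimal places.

Σpᵢ² = 0.22² + 0.09² + 0.07² + 0.23² + 0.39² = 0.0484 + 0.0081 + 0.0049 + 0.0529 + 0.1521 = 0.2664
B = 1 / 0.2664 = 3.7538

3.75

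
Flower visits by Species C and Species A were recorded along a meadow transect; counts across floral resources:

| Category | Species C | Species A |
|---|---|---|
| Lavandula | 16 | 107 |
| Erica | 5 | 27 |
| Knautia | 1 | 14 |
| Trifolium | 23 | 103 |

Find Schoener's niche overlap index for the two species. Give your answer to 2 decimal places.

0.90

Proportions for Species C (n=45): 16/45=0.3556, 5/45=0.1111, 1/45=0.0222, 23/45=0.5111
Proportions for Species A (n=251): 107/251=0.4263, 27/251=0.1076, 14/251=0.0558, 103/251=0.4104
Σ|p₁ᵢ − p₂ᵢ| = 0.0707 + 0.0035 + 0.0336 + 0.1007 = 0.2085
D = 1 − ½ × 0.2085 = 1 − 0.10425 = 0.89575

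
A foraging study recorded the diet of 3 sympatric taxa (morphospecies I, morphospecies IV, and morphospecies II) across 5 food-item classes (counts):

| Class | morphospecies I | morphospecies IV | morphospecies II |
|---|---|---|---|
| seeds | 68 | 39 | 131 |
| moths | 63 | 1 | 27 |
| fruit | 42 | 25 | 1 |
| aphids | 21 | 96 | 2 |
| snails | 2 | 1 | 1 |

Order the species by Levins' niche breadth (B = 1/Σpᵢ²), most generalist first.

Proportions for morphospecies I (n=196): 68/196=0.3469, 63/196=0.3214, 42/196=0.2143, 21/196=0.1071, 2/196=0.0102
Proportions for morphospecies IV (n=162): 39/162=0.2407, 1/162=0.0062, 25/162=0.1543, 96/162=0.5926, 1/162=0.0062
Proportions for morphospecies II (n=162): 131/162=0.8086, 27/162=0.1667, 1/162=0.0062, 2/162=0.0123, 1/162=0.0062
Σp_Iᵢ² = 0.3469² + 0.3214² + 0.2143² + 0.1071² + 0.0102² = 0.120340 + 0.103298 + 0.045924 + 0.011470 + 0.000104 = 0.281136
B_I = 1 / 0.281136 = 3.5570
Σp_IVᵢ² = 0.2407² + 0.0062² + 0.1543² + 0.5926² + 0.0062² = 0.057936 + 0.000038 + 0.023808 + 0.351175 + 0.000038 = 0.432995
B_IV = 1 / 0.432995 = 2.3095
Σp_IIᵢ² = 0.8086² + 0.1667² + 0.0062² + 0.0123² + 0.0062² = 0.653834 + 0.027789 + 0.000038 + 0.000151 + 0.000038 = 0.681850
B_II = 1 / 0.681850 = 1.4666
Ranking by B (broadest → narrowest): morphospecies I (3.56) > morphospecies IV (2.31) > morphospecies II (1.47)

morphospecies I > morphospecies IV > morphospecies II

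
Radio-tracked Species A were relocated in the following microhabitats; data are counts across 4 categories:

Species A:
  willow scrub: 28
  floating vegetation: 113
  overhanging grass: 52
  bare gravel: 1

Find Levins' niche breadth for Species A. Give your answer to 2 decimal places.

2.31

Proportions for Species A (n=194): 28/194=0.1443, 113/194=0.5825, 52/194=0.2680, 1/194=0.0052
Σpᵢ² = 0.1443² + 0.5825² + 0.2680² + 0.0052² = 0.020822 + 0.339306 + 0.071824 + 0.000027 = 0.431979
B = 1 / 0.431979 = 2.3149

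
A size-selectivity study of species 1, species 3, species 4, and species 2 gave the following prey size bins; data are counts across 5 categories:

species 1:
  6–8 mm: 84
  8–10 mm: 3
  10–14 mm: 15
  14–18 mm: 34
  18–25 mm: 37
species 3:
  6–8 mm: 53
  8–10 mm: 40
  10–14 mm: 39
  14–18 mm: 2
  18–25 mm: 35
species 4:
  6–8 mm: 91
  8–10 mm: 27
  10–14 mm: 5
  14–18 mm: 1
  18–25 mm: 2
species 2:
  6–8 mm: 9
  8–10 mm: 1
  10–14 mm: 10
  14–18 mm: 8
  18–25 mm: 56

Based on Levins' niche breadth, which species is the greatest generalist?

Proportions for species 1 (n=173): 84/173=0.4855, 3/173=0.0173, 15/173=0.0867, 34/173=0.1965, 37/173=0.2139
Proportions for species 3 (n=169): 53/169=0.3136, 40/169=0.2367, 39/169=0.2308, 2/169=0.0118, 35/169=0.2071
Proportions for species 4 (n=126): 91/126=0.7222, 27/126=0.2143, 5/126=0.0397, 1/126=0.0079, 2/126=0.0159
Proportions for species 2 (n=84): 9/84=0.1071, 1/84=0.0119, 10/84=0.1190, 8/84=0.0952, 56/84=0.6667
Σp_1ᵢ² = 0.4855² + 0.0173² + 0.0867² + 0.1965² + 0.2139² = 0.235710 + 0.000299 + 0.007517 + 0.038612 + 0.045753 = 0.327891
B_1 = 1 / 0.327891 = 3.0498
Σp_3ᵢ² = 0.3136² + 0.2367² + 0.2308² + 0.0118² + 0.2071² = 0.098345 + 0.056027 + 0.053269 + 0.000139 + 0.042890 = 0.250670
B_3 = 1 / 0.250670 = 3.9893
Σp_4ᵢ² = 0.7222² + 0.2143² + 0.0397² + 0.0079² + 0.0159² = 0.521573 + 0.045924 + 0.001576 + 0.000062 + 0.000253 = 0.569388
B_4 = 1 / 0.569388 = 1.7563
Σp_2ᵢ² = 0.1071² + 0.0119² + 0.1190² + 0.0952² + 0.6667² = 0.011470 + 0.000142 + 0.014161 + 0.009063 + 0.444489 = 0.479325
B_2 = 1 / 0.479325 = 2.0863
Highest B → broadest niche (most generalist): species 3 (B = 3.99).

species 3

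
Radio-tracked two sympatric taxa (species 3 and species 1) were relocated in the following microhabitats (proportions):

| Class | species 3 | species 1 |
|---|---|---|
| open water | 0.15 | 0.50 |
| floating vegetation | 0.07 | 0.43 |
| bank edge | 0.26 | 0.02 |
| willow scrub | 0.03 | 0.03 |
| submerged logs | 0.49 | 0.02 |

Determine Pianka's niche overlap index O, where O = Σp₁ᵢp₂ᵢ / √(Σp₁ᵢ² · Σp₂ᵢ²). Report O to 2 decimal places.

0.32

Σ p₁ᵢp₂ᵢ = 0.0750 + 0.0301 + 0.0052 + 0.0009 + 0.0098 = 0.1210
Σp_1ᵢ² = 0.15² + 0.07² + 0.26² + 0.03² + 0.49² = 0.0225 + 0.0049 + 0.0676 + 0.0009 + 0.2401 = 0.3360
Σp_2ᵢ² = 0.50² + 0.43² + 0.02² + 0.03² + 0.02² = 0.2500 + 0.1849 + 0.0004 + 0.0009 + 0.0004 = 0.4366
O = 0.1210 / √(0.3360 × 0.4366) = 0.1210 / 0.38301 = 0.3159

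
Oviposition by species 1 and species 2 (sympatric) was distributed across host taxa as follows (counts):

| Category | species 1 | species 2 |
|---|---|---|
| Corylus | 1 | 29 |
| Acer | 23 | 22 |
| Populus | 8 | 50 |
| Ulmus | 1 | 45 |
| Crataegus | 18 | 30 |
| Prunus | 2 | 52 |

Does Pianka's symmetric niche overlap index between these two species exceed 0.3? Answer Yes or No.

Yes

Proportions for species 1 (n=53): 1/53=0.0189, 23/53=0.4340, 8/53=0.1509, 1/53=0.0189, 18/53=0.3396, 2/53=0.0377
Proportions for species 2 (n=228): 29/228=0.1272, 22/228=0.0965, 50/228=0.2193, 45/228=0.1974, 30/228=0.1316, 52/228=0.2281
Σ p₁ᵢp₂ᵢ = 0.002404 + 0.041881 + 0.033092 + 0.003731 + 0.044691 + 0.008599 = 0.134398
Σp_1ᵢ² = 0.0189² + 0.4340² + 0.1509² + 0.0189² + 0.3396² + 0.0377² = 0.000357 + 0.188356 + 0.022771 + 0.000357 + 0.115328 + 0.001421 = 0.328590
Σp_2ᵢ² = 0.1272² + 0.0965² + 0.2193² + 0.1974² + 0.1316² + 0.2281² = 0.016180 + 0.009312 + 0.048092 + 0.038967 + 0.017319 + 0.052030 = 0.181900
O = 0.134398 / √(0.328590 × 0.181900) = 0.134398 / 0.2444801 = 0.5497
O = 0.5497 > 0.3 → Yes.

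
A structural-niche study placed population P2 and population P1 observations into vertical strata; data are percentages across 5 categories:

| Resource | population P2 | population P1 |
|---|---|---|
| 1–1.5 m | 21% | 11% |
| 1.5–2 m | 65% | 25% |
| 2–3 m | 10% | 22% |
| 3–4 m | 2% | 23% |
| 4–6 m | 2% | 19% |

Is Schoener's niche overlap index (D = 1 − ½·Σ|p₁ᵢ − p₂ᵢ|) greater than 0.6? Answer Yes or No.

Convert percentages to proportions (divide by 100).
Σ|p₁ᵢ − p₂ᵢ| = 0.10 + 0.40 + 0.12 + 0.21 + 0.17 = 1.00
D = 1 − ½ × 1.00 = 1 − 0.500 = 0.5000
D = 0.5000 < 0.6 → No.

No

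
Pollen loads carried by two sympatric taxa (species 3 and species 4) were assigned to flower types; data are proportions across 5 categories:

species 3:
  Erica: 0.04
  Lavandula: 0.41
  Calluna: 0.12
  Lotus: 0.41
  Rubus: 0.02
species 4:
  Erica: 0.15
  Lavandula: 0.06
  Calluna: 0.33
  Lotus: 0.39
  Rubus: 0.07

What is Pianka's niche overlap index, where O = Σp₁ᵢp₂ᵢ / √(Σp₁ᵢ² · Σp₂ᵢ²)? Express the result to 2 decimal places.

0.72

Σ p₁ᵢp₂ᵢ = 0.0060 + 0.0246 + 0.0396 + 0.1599 + 0.0014 = 0.2315
Σp_1ᵢ² = 0.04² + 0.41² + 0.12² + 0.41² + 0.02² = 0.0016 + 0.1681 + 0.0144 + 0.1681 + 0.0004 = 0.3526
Σp_2ᵢ² = 0.15² + 0.06² + 0.33² + 0.39² + 0.07² = 0.0225 + 0.0036 + 0.1089 + 0.1521 + 0.0049 = 0.2920
O = 0.2315 / √(0.3526 × 0.2920) = 0.2315 / 0.32087 = 0.7215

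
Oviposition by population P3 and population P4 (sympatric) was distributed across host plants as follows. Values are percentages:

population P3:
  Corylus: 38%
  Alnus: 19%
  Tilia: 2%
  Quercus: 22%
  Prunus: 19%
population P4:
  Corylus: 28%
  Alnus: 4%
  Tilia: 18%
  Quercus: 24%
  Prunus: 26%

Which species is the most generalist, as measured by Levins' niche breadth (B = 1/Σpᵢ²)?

Convert percentages to proportions (divide by 100).
Σp_P3ᵢ² = 0.38² + 0.19² + 0.02² + 0.22² + 0.19² = 0.1444 + 0.0361 + 0.0004 + 0.0484 + 0.0361 = 0.2654
B_P3 = 1 / 0.2654 = 3.7679
Σp_P4ᵢ² = 0.28² + 0.04² + 0.18² + 0.24² + 0.26² = 0.0784 + 0.0016 + 0.0324 + 0.0576 + 0.0676 = 0.2376
B_P4 = 1 / 0.2376 = 4.2088
Highest B → broadest niche (most generalist): population P4 (B = 4.21).

population P4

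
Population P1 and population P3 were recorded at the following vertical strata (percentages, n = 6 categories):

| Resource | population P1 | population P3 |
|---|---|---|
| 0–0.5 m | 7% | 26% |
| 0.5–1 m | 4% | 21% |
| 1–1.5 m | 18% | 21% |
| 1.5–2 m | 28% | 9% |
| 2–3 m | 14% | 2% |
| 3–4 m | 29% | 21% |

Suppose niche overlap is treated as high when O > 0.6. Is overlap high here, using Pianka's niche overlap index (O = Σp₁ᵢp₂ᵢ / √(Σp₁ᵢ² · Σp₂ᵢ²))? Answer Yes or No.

Yes

Convert percentages to proportions (divide by 100).
Σ p₁ᵢp₂ᵢ = 0.0182 + 0.0084 + 0.0378 + 0.0252 + 0.0028 + 0.0609 = 0.1533
Σp_1ᵢ² = 0.07² + 0.04² + 0.18² + 0.28² + 0.14² + 0.29² = 0.0049 + 0.0016 + 0.0324 + 0.0784 + 0.0196 + 0.0841 = 0.2210
Σp_2ᵢ² = 0.26² + 0.21² + 0.21² + 0.09² + 0.02² + 0.21² = 0.0676 + 0.0441 + 0.0441 + 0.0081 + 0.0004 + 0.0441 = 0.2084
O = 0.1533 / √(0.2210 × 0.2084) = 0.1533 / 0.21461 = 0.7143
O = 0.7143 > 0.6 → Yes.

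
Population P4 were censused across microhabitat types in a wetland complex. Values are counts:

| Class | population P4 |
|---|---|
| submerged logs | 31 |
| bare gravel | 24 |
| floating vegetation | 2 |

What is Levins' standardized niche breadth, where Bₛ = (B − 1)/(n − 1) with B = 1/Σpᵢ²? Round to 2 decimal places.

0.55

Proportions for population P4 (n=57): 31/57=0.5439, 24/57=0.4211, 2/57=0.0351
Σpᵢ² = 0.5439² + 0.4211² + 0.0351² = 0.295827 + 0.177325 + 0.001232 = 0.474384
B = 1 / 0.474384 = 2.1080
Bₛ = (B − 1)/(n − 1) = (2.1080 − 1)/(3 − 1) = 1.1080/2 = 0.5540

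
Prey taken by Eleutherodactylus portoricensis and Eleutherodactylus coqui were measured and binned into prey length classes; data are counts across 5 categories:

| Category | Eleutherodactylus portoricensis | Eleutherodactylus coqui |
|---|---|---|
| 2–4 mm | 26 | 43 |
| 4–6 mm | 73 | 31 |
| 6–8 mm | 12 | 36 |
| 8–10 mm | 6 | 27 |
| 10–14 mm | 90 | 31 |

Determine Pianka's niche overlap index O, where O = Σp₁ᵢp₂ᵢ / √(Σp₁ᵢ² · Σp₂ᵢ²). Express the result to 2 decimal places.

0.74

Proportions for Eleutherodactylus portoricensis (n=207): 26/207=0.1256, 73/207=0.3527, 12/207=0.0580, 6/207=0.0290, 90/207=0.4348
Proportions for Eleutherodactylus coqui (n=168): 43/168=0.2560, 31/168=0.1845, 36/168=0.2143, 27/168=0.1607, 31/168=0.1845
Σ p₁ᵢp₂ᵢ = 0.032154 + 0.065073 + 0.012429 + 0.004660 + 0.080221 = 0.194537
Σp_1ᵢ² = 0.1256² + 0.3527² + 0.0580² + 0.0290² + 0.4348² = 0.015775 + 0.124397 + 0.003364 + 0.000841 + 0.189051 = 0.333428
Σp_2ᵢ² = 0.2560² + 0.1845² + 0.2143² + 0.1607² + 0.1845² = 0.065536 + 0.034040 + 0.045924 + 0.025824 + 0.034040 = 0.205364
O = 0.194537 / √(0.333428 × 0.205364) = 0.194537 / 0.2616756 = 0.7434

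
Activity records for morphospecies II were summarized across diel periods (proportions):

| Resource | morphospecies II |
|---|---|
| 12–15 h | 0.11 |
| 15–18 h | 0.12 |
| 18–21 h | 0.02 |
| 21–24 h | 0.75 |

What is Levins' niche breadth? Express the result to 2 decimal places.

Σpᵢ² = 0.11² + 0.12² + 0.02² + 0.75² = 0.0121 + 0.0144 + 0.0004 + 0.5625 = 0.5894
B = 1 / 0.5894 = 1.6966

1.70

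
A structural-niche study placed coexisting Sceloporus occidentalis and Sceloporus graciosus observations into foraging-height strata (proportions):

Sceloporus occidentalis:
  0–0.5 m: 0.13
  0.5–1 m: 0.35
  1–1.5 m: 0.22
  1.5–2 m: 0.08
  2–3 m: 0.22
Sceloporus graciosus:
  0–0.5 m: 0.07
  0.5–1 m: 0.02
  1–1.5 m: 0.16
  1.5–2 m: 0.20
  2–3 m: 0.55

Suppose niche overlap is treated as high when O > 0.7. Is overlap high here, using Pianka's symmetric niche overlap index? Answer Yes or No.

No

Σ p₁ᵢp₂ᵢ = 0.0091 + 0.0070 + 0.0352 + 0.0160 + 0.1210 = 0.1883
Σp_1ᵢ² = 0.13² + 0.35² + 0.22² + 0.08² + 0.22² = 0.0169 + 0.1225 + 0.0484 + 0.0064 + 0.0484 = 0.2426
Σp_2ᵢ² = 0.07² + 0.02² + 0.16² + 0.20² + 0.55² = 0.0049 + 0.0004 + 0.0256 + 0.0400 + 0.3025 = 0.3734
O = 0.1883 / √(0.2426 × 0.3734) = 0.1883 / 0.30098 = 0.6256
O = 0.6256 < 0.7 → No.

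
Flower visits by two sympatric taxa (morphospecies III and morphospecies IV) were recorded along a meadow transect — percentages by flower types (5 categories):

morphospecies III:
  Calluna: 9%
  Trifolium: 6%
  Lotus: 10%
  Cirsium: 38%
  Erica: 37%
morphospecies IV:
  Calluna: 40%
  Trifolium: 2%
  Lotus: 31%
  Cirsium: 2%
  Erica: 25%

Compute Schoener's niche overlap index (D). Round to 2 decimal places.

0.48

Convert percentages to proportions (divide by 100).
Σ|p₁ᵢ − p₂ᵢ| = 0.31 + 0.04 + 0.21 + 0.36 + 0.12 = 1.04
D = 1 − ½ × 1.04 = 1 − 0.520 = 0.4800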